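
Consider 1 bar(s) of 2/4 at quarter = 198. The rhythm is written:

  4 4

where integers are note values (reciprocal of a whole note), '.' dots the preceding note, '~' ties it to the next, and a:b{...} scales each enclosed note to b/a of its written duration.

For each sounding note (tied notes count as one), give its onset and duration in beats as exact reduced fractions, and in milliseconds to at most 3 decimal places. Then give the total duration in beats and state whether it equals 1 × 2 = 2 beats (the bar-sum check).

1) 0.0ms=0b +303.03ms=1b
2) 303.03ms=1b +303.03ms=1b
Σ=2b of 2 (198bpm 2/4) — PASS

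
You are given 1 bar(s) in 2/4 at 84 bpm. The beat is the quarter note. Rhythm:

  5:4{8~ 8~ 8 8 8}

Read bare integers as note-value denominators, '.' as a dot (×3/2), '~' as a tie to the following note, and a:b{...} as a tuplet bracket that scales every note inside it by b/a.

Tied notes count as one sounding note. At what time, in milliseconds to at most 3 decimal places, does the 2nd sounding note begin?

1. 0.0ms @ 0 + 857.143ms (6/5)
2. 857.143ms @ 6/5 + 285.714ms (2/5)
3. 1142.857ms @ 8/5 + 285.714ms (2/5)

note 2 onset = 6/5b = 857.143ms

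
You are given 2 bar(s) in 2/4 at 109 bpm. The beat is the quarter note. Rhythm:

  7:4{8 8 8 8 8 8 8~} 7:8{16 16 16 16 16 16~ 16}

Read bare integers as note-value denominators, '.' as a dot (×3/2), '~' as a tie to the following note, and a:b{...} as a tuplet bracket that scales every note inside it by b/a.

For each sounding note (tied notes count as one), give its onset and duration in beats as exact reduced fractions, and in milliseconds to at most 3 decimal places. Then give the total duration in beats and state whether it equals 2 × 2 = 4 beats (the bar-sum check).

1) 0.0ms=0b +157.274ms=2/7b
2) 157.274ms=2/7b +157.274ms=2/7b
3) 314.548ms=4/7b +157.274ms=2/7b
4) 471.822ms=6/7b +157.274ms=2/7b
5) 629.096ms=8/7b +157.274ms=2/7b
6) 786.37ms=10/7b +157.274ms=2/7b
7) 943.644ms=12/7b +314.548ms=4/7b
8) 1258.191ms=16/7b +157.274ms=2/7b
9) 1415.465ms=18/7b +157.274ms=2/7b
10) 1572.739ms=20/7b +157.274ms=2/7b
11) 1730.013ms=22/7b +157.274ms=2/7b
12) 1887.287ms=24/7b +314.548ms=4/7b
Σ=4b of 4 (109bpm 2/4) — PASS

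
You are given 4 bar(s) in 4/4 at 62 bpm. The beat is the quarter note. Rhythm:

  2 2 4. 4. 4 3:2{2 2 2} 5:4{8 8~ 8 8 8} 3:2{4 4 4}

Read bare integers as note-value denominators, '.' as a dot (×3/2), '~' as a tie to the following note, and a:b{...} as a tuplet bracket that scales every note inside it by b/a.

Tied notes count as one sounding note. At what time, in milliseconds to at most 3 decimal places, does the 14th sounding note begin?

note 14 onset = 44/3b = 14193.548ms

1. 0.0ms @ 0 + 1935.484ms (2)
2. 1935.484ms @ 2 + 1935.484ms (2)
3. 3870.968ms @ 4 + 1451.613ms (3/2)
4. 5322.581ms @ 11/2 + 1451.613ms (3/2)
5. 6774.194ms @ 7 + 967.742ms (1)
6. 7741.935ms @ 8 + 1290.323ms (4/3)
7. 9032.258ms @ 28/3 + 1290.323ms (4/3)
8. 10322.581ms @ 32/3 + 1290.323ms (4/3)
9. 11612.903ms @ 12 + 387.097ms (2/5)
10. 12000.0ms @ 62/5 + 774.194ms (4/5)
11. 12774.194ms @ 66/5 + 387.097ms (2/5)
12. 13161.29ms @ 68/5 + 387.097ms (2/5)
13. 13548.387ms @ 14 + 645.161ms (2/3)
14. 14193.548ms @ 44/3 + 645.161ms (2/3)
15. 14838.71ms @ 46/3 + 645.161ms (2/3)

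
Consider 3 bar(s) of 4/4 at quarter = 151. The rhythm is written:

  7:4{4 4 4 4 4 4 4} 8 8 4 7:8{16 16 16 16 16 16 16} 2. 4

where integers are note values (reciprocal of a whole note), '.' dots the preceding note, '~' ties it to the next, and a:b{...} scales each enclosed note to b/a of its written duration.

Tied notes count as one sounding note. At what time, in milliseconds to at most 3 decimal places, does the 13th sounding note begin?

1. 0.0ms @ 0 + 227.058ms (4/7)
2. 227.058ms @ 4/7 + 227.058ms (4/7)
3. 454.115ms @ 8/7 + 227.058ms (4/7)
4. 681.173ms @ 12/7 + 227.058ms (4/7)
5. 908.231ms @ 16/7 + 227.058ms (4/7)
6. 1135.289ms @ 20/7 + 227.058ms (4/7)
7. 1362.346ms @ 24/7 + 227.058ms (4/7)
8. 1589.404ms @ 4 + 198.675ms (1/2)
9. 1788.079ms @ 9/2 + 198.675ms (1/2)
10. 1986.755ms @ 5 + 397.351ms (1)
11. 2384.106ms @ 6 + 113.529ms (2/7)
12. 2497.635ms @ 44/7 + 113.529ms (2/7)
13. 2611.164ms @ 46/7 + 113.529ms (2/7)
14. 2724.693ms @ 48/7 + 113.529ms (2/7)
15. 2838.221ms @ 50/7 + 113.529ms (2/7)
16. 2951.75ms @ 52/7 + 113.529ms (2/7)
17. 3065.279ms @ 54/7 + 113.529ms (2/7)
18. 3178.808ms @ 8 + 1192.053ms (3)
19. 4370.861ms @ 11 + 397.351ms (1)

note 13 onset = 46/7b = 2611.164ms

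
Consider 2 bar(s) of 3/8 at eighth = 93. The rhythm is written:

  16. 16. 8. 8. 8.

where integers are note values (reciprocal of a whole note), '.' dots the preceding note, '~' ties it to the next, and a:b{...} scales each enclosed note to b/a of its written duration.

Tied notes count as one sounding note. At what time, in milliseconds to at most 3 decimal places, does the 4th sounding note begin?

note 4 onset = 3b = 1935.484ms

1. 0.0ms @ 0 + 483.871ms (3/4)
2. 483.871ms @ 3/4 + 483.871ms (3/4)
3. 967.742ms @ 3/2 + 967.742ms (3/2)
4. 1935.484ms @ 3 + 967.742ms (3/2)
5. 2903.226ms @ 9/2 + 967.742ms (3/2)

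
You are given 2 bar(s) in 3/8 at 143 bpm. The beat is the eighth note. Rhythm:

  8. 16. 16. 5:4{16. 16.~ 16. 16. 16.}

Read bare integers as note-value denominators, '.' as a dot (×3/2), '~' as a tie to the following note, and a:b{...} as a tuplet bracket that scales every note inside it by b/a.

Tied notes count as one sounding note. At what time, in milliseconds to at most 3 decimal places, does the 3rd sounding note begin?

note 3 onset = 9/4b = 944.056ms

1. 0.0ms @ 0 + 629.371ms (3/2)
2. 629.371ms @ 3/2 + 314.685ms (3/4)
3. 944.056ms @ 9/4 + 314.685ms (3/4)
4. 1258.741ms @ 3 + 251.748ms (3/5)
5. 1510.49ms @ 18/5 + 503.497ms (6/5)
6. 2013.986ms @ 24/5 + 251.748ms (3/5)
7. 2265.734ms @ 27/5 + 251.748ms (3/5)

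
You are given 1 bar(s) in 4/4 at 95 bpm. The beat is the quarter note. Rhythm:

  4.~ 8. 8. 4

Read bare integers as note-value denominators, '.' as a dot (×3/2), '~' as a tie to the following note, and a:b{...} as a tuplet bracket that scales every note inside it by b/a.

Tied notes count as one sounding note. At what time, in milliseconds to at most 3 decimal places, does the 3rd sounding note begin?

note 3 onset = 3b = 1894.737ms

1. 0.0ms @ 0 + 1421.053ms (9/4)
2. 1421.053ms @ 9/4 + 473.684ms (3/4)
3. 1894.737ms @ 3 + 631.579ms (1)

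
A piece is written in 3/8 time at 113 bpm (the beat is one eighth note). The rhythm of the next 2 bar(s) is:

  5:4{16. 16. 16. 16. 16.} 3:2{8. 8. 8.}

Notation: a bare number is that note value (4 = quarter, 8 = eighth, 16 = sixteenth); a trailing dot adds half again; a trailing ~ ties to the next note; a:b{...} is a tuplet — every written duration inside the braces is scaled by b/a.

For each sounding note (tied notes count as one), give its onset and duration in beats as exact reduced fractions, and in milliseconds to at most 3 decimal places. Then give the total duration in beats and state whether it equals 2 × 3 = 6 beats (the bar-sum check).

1) 0.0ms=0b +318.584ms=3/5b
2) 318.584ms=3/5b +318.584ms=3/5b
3) 637.168ms=6/5b +318.584ms=3/5b
4) 955.752ms=9/5b +318.584ms=3/5b
5) 1274.336ms=12/5b +318.584ms=3/5b
6) 1592.92ms=3b +530.973ms=1b
7) 2123.894ms=4b +530.973ms=1b
8) 2654.867ms=5b +530.973ms=1b
Σ=6b of 6 (113bpm 3/8) — PASS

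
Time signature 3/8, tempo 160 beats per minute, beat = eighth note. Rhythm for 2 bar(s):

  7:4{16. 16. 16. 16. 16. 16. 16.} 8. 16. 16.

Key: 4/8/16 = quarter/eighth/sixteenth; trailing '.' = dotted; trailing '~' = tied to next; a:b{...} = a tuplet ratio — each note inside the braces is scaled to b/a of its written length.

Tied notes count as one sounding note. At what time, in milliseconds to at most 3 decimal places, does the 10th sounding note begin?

note 10 onset = 21/4b = 1968.75ms

1. 0.0ms @ 0 + 160.714ms (3/7)
2. 160.714ms @ 3/7 + 160.714ms (3/7)
3. 321.429ms @ 6/7 + 160.714ms (3/7)
4. 482.143ms @ 9/7 + 160.714ms (3/7)
5. 642.857ms @ 12/7 + 160.714ms (3/7)
6. 803.571ms @ 15/7 + 160.714ms (3/7)
7. 964.286ms @ 18/7 + 160.714ms (3/7)
8. 1125.0ms @ 3 + 562.5ms (3/2)
9. 1687.5ms @ 9/2 + 281.25ms (3/4)
10. 1968.75ms @ 21/4 + 281.25ms (3/4)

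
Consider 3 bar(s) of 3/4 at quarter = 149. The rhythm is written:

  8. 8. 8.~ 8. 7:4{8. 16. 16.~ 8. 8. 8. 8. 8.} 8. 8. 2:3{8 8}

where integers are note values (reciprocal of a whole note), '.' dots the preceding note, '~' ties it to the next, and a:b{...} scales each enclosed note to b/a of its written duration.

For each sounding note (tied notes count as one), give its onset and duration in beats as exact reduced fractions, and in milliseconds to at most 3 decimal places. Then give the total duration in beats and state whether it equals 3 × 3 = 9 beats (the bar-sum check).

1) 0.0ms=0b +302.013ms=3/4b
2) 302.013ms=3/4b +302.013ms=3/4b
3) 604.027ms=3/2b +604.027ms=3/2b
4) 1208.054ms=3b +172.579ms=3/7b
5) 1380.633ms=24/7b +86.29ms=3/14b
6) 1466.922ms=51/14b +258.869ms=9/14b
7) 1725.791ms=30/7b +172.579ms=3/7b
8) 1898.37ms=33/7b +172.579ms=3/7b
9) 2070.949ms=36/7b +172.579ms=3/7b
10) 2243.528ms=39/7b +172.579ms=3/7b
11) 2416.107ms=6b +302.013ms=3/4b
12) 2718.121ms=27/4b +302.013ms=3/4b
13) 3020.134ms=15/2b +302.013ms=3/4b
14) 3322.148ms=33/4b +302.013ms=3/4b
Σ=9b of 9 (149bpm 3/4) — PASS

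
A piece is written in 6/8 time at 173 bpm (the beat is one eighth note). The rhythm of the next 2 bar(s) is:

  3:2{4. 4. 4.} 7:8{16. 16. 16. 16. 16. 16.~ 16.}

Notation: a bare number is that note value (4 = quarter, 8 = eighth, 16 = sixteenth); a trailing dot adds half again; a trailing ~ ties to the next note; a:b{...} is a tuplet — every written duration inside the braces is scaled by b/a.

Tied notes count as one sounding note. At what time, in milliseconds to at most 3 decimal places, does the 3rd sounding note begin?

note 3 onset = 4b = 1387.283ms

1. 0.0ms @ 0 + 693.642ms (2)
2. 693.642ms @ 2 + 693.642ms (2)
3. 1387.283ms @ 4 + 693.642ms (2)
4. 2080.925ms @ 6 + 297.275ms (6/7)
5. 2378.2ms @ 48/7 + 297.275ms (6/7)
6. 2675.475ms @ 54/7 + 297.275ms (6/7)
7. 2972.75ms @ 60/7 + 297.275ms (6/7)
8. 3270.025ms @ 66/7 + 297.275ms (6/7)
9. 3567.3ms @ 72/7 + 594.55ms (12/7)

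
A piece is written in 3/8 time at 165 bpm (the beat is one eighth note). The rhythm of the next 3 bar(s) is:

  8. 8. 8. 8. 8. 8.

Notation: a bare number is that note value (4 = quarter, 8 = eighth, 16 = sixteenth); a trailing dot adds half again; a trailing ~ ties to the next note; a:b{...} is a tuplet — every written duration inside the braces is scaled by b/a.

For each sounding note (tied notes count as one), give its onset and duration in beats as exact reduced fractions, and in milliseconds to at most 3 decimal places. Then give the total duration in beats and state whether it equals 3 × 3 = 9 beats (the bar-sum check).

1) 0.0ms=0b +545.455ms=3/2b
2) 545.455ms=3/2b +545.455ms=3/2b
3) 1090.909ms=3b +545.455ms=3/2b
4) 1636.364ms=9/2b +545.455ms=3/2b
5) 2181.818ms=6b +545.455ms=3/2b
6) 2727.273ms=15/2b +545.455ms=3/2b
Σ=9b of 9 (165bpm 3/8) — PASS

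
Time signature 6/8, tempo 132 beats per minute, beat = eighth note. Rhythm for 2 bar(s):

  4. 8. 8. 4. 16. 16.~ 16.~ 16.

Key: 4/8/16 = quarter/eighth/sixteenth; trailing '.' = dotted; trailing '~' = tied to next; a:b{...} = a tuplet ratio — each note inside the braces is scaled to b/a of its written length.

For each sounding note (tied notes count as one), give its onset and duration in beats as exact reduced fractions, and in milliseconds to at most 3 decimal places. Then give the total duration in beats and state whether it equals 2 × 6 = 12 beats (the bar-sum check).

1) 0.0ms=0b +1363.636ms=3b
2) 1363.636ms=3b +681.818ms=3/2b
3) 2045.455ms=9/2b +681.818ms=3/2b
4) 2727.273ms=6b +1363.636ms=3b
5) 4090.909ms=9b +340.909ms=3/4b
6) 4431.818ms=39/4b +1022.727ms=9/4b
Σ=12b of 12 (132bpm 6/8) — PASS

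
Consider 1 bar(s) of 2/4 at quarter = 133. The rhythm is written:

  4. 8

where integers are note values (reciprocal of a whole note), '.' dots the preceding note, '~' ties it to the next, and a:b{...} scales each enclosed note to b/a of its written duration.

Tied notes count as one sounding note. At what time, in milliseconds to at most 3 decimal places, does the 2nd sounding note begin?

note 2 onset = 3/2b = 676.692ms

1. 0.0ms @ 0 + 676.692ms (3/2)
2. 676.692ms @ 3/2 + 225.564ms (1/2)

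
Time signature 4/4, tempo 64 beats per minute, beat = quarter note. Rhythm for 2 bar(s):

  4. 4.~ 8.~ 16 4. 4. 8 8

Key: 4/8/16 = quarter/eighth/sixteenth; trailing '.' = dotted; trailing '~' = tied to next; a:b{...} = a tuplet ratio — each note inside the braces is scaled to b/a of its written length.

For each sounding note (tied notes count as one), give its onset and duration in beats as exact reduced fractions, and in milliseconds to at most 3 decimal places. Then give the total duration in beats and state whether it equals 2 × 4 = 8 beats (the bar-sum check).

1) 0.0ms=0b +1406.25ms=3/2b
2) 1406.25ms=3/2b +2343.75ms=5/2b
3) 3750.0ms=4b +1406.25ms=3/2b
4) 5156.25ms=11/2b +1406.25ms=3/2b
5) 6562.5ms=7b +468.75ms=1/2b
6) 7031.25ms=15/2b +468.75ms=1/2b
Σ=8b of 8 (64bpm 4/4) — PASS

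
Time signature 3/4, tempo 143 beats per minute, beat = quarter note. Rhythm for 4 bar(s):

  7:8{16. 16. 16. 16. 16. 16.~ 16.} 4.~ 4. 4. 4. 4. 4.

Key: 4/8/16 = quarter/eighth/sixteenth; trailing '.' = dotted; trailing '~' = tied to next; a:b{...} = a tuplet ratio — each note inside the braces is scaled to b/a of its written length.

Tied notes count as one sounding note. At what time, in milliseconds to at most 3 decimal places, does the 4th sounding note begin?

1. 0.0ms @ 0 + 179.82ms (3/7)
2. 179.82ms @ 3/7 + 179.82ms (3/7)
3. 359.64ms @ 6/7 + 179.82ms (3/7)
4. 539.461ms @ 9/7 + 179.82ms (3/7)
5. 719.281ms @ 12/7 + 179.82ms (3/7)
6. 899.101ms @ 15/7 + 359.64ms (6/7)
7. 1258.741ms @ 3 + 1258.741ms (3)
8. 2517.483ms @ 6 + 629.371ms (3/2)
9. 3146.853ms @ 15/2 + 629.371ms (3/2)
10. 3776.224ms @ 9 + 629.371ms (3/2)
11. 4405.594ms @ 21/2 + 629.371ms (3/2)

note 4 onset = 9/7b = 539.461ms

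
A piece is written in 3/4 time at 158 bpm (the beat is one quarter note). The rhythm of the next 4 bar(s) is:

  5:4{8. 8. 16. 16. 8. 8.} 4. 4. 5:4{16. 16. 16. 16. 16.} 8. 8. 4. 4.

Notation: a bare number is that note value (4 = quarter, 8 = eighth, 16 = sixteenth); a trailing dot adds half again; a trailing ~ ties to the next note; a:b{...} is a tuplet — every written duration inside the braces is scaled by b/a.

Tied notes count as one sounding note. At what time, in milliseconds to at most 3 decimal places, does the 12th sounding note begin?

note 12 onset = 69/10b = 2620.253ms

1. 0.0ms @ 0 + 227.848ms (3/5)
2. 227.848ms @ 3/5 + 227.848ms (3/5)
3. 455.696ms @ 6/5 + 113.924ms (3/10)
4. 569.62ms @ 3/2 + 113.924ms (3/10)
5. 683.544ms @ 9/5 + 227.848ms (3/5)
6. 911.392ms @ 12/5 + 227.848ms (3/5)
7. 1139.241ms @ 3 + 569.62ms (3/2)
8. 1708.861ms @ 9/2 + 569.62ms (3/2)
9. 2278.481ms @ 6 + 113.924ms (3/10)
10. 2392.405ms @ 63/10 + 113.924ms (3/10)
11. 2506.329ms @ 33/5 + 113.924ms (3/10)
12. 2620.253ms @ 69/10 + 113.924ms (3/10)
13. 2734.177ms @ 36/5 + 113.924ms (3/10)
14. 2848.101ms @ 15/2 + 284.81ms (3/4)
15. 3132.911ms @ 33/4 + 284.81ms (3/4)
16. 3417.722ms @ 9 + 569.62ms (3/2)
17. 3987.342ms @ 21/2 + 569.62ms (3/2)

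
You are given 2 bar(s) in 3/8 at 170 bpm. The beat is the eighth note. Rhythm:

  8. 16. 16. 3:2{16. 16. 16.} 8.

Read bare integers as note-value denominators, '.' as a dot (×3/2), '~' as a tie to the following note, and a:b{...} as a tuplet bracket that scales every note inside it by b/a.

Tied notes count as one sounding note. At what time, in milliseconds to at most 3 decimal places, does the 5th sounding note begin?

note 5 onset = 7/2b = 1235.294ms

1. 0.0ms @ 0 + 529.412ms (3/2)
2. 529.412ms @ 3/2 + 264.706ms (3/4)
3. 794.118ms @ 9/4 + 264.706ms (3/4)
4. 1058.824ms @ 3 + 176.471ms (1/2)
5. 1235.294ms @ 7/2 + 176.471ms (1/2)
6. 1411.765ms @ 4 + 176.471ms (1/2)
7. 1588.235ms @ 9/2 + 529.412ms (3/2)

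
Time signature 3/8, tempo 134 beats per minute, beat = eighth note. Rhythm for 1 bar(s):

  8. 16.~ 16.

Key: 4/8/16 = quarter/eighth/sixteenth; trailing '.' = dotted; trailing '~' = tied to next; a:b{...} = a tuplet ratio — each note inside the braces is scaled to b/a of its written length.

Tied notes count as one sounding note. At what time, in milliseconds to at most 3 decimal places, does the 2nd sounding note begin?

1. 0.0ms @ 0 + 671.642ms (3/2)
2. 671.642ms @ 3/2 + 671.642ms (3/2)

note 2 onset = 3/2b = 671.642ms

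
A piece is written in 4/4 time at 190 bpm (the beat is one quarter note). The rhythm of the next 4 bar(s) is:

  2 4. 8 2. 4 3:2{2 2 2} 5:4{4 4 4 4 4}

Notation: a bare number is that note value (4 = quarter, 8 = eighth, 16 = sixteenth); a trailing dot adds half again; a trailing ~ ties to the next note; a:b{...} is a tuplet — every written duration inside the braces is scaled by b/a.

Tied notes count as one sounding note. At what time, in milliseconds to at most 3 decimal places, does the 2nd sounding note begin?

note 2 onset = 2b = 631.579ms

1. 0.0ms @ 0 + 631.579ms (2)
2. 631.579ms @ 2 + 473.684ms (3/2)
3. 1105.263ms @ 7/2 + 157.895ms (1/2)
4. 1263.158ms @ 4 + 947.368ms (3)
5. 2210.526ms @ 7 + 315.789ms (1)
6. 2526.316ms @ 8 + 421.053ms (4/3)
7. 2947.368ms @ 28/3 + 421.053ms (4/3)
8. 3368.421ms @ 32/3 + 421.053ms (4/3)
9. 3789.474ms @ 12 + 252.632ms (4/5)
10. 4042.105ms @ 64/5 + 252.632ms (4/5)
11. 4294.737ms @ 68/5 + 252.632ms (4/5)
12. 4547.368ms @ 72/5 + 252.632ms (4/5)
13. 4800.0ms @ 76/5 + 252.632ms (4/5)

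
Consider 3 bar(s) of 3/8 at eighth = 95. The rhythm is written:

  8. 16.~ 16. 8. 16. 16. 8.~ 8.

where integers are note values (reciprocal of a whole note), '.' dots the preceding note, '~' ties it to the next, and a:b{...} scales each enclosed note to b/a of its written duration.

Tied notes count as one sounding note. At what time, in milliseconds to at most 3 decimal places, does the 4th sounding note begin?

note 4 onset = 9/2b = 2842.105ms

1. 0.0ms @ 0 + 947.368ms (3/2)
2. 947.368ms @ 3/2 + 947.368ms (3/2)
3. 1894.737ms @ 3 + 947.368ms (3/2)
4. 2842.105ms @ 9/2 + 473.684ms (3/4)
5. 3315.789ms @ 21/4 + 473.684ms (3/4)
6. 3789.474ms @ 6 + 1894.737ms (3)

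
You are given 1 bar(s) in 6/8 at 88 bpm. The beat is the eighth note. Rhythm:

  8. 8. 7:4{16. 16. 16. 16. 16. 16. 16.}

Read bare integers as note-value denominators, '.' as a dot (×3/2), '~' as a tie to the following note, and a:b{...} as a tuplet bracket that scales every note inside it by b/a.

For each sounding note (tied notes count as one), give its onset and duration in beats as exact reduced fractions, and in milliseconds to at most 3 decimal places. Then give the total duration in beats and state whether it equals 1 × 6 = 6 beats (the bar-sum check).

1) 0.0ms=0b +1022.727ms=3/2b
2) 1022.727ms=3/2b +1022.727ms=3/2b
3) 2045.455ms=3b +292.208ms=3/7b
4) 2337.662ms=24/7b +292.208ms=3/7b
5) 2629.87ms=27/7b +292.208ms=3/7b
6) 2922.078ms=30/7b +292.208ms=3/7b
7) 3214.286ms=33/7b +292.208ms=3/7b
8) 3506.494ms=36/7b +292.208ms=3/7b
9) 3798.701ms=39/7b +292.208ms=3/7b
Σ=6b of 6 (88bpm 6/8) — PASS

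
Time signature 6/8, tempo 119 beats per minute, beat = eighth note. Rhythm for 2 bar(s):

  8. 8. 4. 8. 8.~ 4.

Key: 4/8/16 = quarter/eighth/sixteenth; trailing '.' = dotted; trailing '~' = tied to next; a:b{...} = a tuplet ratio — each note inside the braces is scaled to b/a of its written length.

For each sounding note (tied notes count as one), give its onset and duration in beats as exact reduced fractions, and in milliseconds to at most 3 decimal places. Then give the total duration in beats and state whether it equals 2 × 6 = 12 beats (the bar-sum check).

1) 0.0ms=0b +756.303ms=3/2b
2) 756.303ms=3/2b +756.303ms=3/2b
3) 1512.605ms=3b +1512.605ms=3b
4) 3025.21ms=6b +756.303ms=3/2b
5) 3781.513ms=15/2b +2268.908ms=9/2b
Σ=12b of 12 (119bpm 6/8) — PASS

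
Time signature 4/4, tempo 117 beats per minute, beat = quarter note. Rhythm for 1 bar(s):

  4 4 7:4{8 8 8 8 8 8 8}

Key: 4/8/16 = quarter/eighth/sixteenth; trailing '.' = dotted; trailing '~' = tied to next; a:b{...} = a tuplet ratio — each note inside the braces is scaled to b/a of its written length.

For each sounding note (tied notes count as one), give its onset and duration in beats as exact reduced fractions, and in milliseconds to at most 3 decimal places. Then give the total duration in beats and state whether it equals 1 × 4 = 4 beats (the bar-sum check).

1) 0.0ms=0b +512.821ms=1b
2) 512.821ms=1b +512.821ms=1b
3) 1025.641ms=2b +146.52ms=2/7b
4) 1172.161ms=16/7b +146.52ms=2/7b
5) 1318.681ms=18/7b +146.52ms=2/7b
6) 1465.201ms=20/7b +146.52ms=2/7b
7) 1611.722ms=22/7b +146.52ms=2/7b
8) 1758.242ms=24/7b +146.52ms=2/7b
9) 1904.762ms=26/7b +146.52ms=2/7b
Σ=4b of 4 (117bpm 4/4) — PASS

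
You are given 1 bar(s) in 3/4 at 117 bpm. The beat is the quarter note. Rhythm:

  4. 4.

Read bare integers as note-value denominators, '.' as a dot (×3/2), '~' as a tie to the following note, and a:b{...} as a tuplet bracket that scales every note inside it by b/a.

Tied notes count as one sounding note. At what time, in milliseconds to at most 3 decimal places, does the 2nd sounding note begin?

note 2 onset = 3/2b = 769.231ms

1. 0.0ms @ 0 + 769.231ms (3/2)
2. 769.231ms @ 3/2 + 769.231ms (3/2)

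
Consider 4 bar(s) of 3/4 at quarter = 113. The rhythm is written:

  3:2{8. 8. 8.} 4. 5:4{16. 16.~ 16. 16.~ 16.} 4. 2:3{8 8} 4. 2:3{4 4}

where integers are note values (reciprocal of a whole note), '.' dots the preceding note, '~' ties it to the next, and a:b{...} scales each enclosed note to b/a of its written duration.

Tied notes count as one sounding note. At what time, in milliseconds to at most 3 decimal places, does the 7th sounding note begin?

1. 0.0ms @ 0 + 265.487ms (1/2)
2. 265.487ms @ 1/2 + 265.487ms (1/2)
3. 530.973ms @ 1 + 265.487ms (1/2)
4. 796.46ms @ 3/2 + 796.46ms (3/2)
5. 1592.92ms @ 3 + 159.292ms (3/10)
6. 1752.212ms @ 33/10 + 318.584ms (3/5)
7. 2070.796ms @ 39/10 + 318.584ms (3/5)
8. 2389.381ms @ 9/2 + 796.46ms (3/2)
9. 3185.841ms @ 6 + 398.23ms (3/4)
10. 3584.071ms @ 27/4 + 398.23ms (3/4)
11. 3982.301ms @ 15/2 + 796.46ms (3/2)
12. 4778.761ms @ 9 + 796.46ms (3/2)
13. 5575.221ms @ 21/2 + 796.46ms (3/2)

note 7 onset = 39/10b = 2070.796ms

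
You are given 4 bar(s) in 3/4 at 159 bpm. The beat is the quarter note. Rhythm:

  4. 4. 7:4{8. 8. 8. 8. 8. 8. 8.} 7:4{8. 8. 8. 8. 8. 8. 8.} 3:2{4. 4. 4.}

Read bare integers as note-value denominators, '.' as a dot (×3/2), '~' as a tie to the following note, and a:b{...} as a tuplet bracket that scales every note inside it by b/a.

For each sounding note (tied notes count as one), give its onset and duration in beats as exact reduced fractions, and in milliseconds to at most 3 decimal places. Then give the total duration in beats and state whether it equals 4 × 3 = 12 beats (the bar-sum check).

1) 0.0ms=0b +566.038ms=3/2b
2) 566.038ms=3/2b +566.038ms=3/2b
3) 1132.075ms=3b +161.725ms=3/7b
4) 1293.801ms=24/7b +161.725ms=3/7b
5) 1455.526ms=27/7b +161.725ms=3/7b
6) 1617.251ms=30/7b +161.725ms=3/7b
7) 1778.976ms=33/7b +161.725ms=3/7b
8) 1940.701ms=36/7b +161.725ms=3/7b
9) 2102.426ms=39/7b +161.725ms=3/7b
10) 2264.151ms=6b +161.725ms=3/7b
11) 2425.876ms=45/7b +161.725ms=3/7b
12) 2587.601ms=48/7b +161.725ms=3/7b
13) 2749.326ms=51/7b +161.725ms=3/7b
14) 2911.051ms=54/7b +161.725ms=3/7b
15) 3072.776ms=57/7b +161.725ms=3/7b
16) 3234.501ms=60/7b +161.725ms=3/7b
17) 3396.226ms=9b +377.358ms=1b
18) 3773.585ms=10b +377.358ms=1b
19) 4150.943ms=11b +377.358ms=1b
Σ=12b of 12 (159bpm 3/4) — PASS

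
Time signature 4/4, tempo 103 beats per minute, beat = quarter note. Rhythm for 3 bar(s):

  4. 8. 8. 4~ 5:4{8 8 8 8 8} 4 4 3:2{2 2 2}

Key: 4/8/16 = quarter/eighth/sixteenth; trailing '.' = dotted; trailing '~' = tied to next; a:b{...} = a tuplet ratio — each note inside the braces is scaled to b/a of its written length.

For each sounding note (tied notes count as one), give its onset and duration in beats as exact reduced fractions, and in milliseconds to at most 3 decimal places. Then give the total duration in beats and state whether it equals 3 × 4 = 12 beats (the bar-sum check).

1) 0.0ms=0b +873.786ms=3/2b
2) 873.786ms=3/2b +436.893ms=3/4b
3) 1310.68ms=9/4b +436.893ms=3/4b
4) 1747.573ms=3b +815.534ms=7/5b
5) 2563.107ms=22/5b +233.01ms=2/5b
6) 2796.117ms=24/5b +233.01ms=2/5b
7) 3029.126ms=26/5b +233.01ms=2/5b
8) 3262.136ms=28/5b +233.01ms=2/5b
9) 3495.146ms=6b +582.524ms=1b
10) 4077.67ms=7b +582.524ms=1b
11) 4660.194ms=8b +776.699ms=4/3b
12) 5436.893ms=28/3b +776.699ms=4/3b
13) 6213.592ms=32/3b +776.699ms=4/3b
Σ=12b of 12 (103bpm 4/4) — PASS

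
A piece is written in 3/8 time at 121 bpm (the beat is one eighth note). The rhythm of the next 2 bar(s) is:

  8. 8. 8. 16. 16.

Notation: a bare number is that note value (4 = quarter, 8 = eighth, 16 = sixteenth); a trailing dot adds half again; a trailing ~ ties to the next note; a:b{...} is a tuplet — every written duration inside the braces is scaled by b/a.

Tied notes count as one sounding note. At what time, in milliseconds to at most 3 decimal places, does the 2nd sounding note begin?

1. 0.0ms @ 0 + 743.802ms (3/2)
2. 743.802ms @ 3/2 + 743.802ms (3/2)
3. 1487.603ms @ 3 + 743.802ms (3/2)
4. 2231.405ms @ 9/2 + 371.901ms (3/4)
5. 2603.306ms @ 21/4 + 371.901ms (3/4)

note 2 onset = 3/2b = 743.802ms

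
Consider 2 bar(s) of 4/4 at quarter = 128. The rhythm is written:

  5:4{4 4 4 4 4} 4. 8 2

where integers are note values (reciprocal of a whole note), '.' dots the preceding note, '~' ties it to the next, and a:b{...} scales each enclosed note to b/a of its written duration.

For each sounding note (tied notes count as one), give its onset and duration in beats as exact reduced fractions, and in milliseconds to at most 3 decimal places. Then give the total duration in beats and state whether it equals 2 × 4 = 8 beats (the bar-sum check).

1) 0.0ms=0b +375.0ms=4/5b
2) 375.0ms=4/5b +375.0ms=4/5b
3) 750.0ms=8/5b +375.0ms=4/5b
4) 1125.0ms=12/5b +375.0ms=4/5b
5) 1500.0ms=16/5b +375.0ms=4/5b
6) 1875.0ms=4b +703.125ms=3/2b
7) 2578.125ms=11/2b +234.375ms=1/2b
8) 2812.5ms=6b +937.5ms=2b
Σ=8b of 8 (128bpm 4/4) — PASS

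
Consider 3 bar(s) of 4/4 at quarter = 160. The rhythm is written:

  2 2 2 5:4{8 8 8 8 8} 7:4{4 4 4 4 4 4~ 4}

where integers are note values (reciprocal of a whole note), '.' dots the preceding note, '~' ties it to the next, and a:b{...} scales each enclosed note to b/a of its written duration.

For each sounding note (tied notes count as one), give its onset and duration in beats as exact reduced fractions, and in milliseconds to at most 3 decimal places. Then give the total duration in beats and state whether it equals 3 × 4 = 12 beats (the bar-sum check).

1) 0.0ms=0b +750.0ms=2b
2) 750.0ms=2b +750.0ms=2b
3) 1500.0ms=4b +750.0ms=2b
4) 2250.0ms=6b +150.0ms=2/5b
5) 2400.0ms=32/5b +150.0ms=2/5b
6) 2550.0ms=34/5b +150.0ms=2/5b
7) 2700.0ms=36/5b +150.0ms=2/5b
8) 2850.0ms=38/5b +150.0ms=2/5b
9) 3000.0ms=8b +214.286ms=4/7b
10) 3214.286ms=60/7b +214.286ms=4/7b
11) 3428.571ms=64/7b +214.286ms=4/7b
12) 3642.857ms=68/7b +214.286ms=4/7b
13) 3857.143ms=72/7b +214.286ms=4/7b
14) 4071.429ms=76/7b +428.571ms=8/7b
Σ=12b of 12 (160bpm 4/4) — PASS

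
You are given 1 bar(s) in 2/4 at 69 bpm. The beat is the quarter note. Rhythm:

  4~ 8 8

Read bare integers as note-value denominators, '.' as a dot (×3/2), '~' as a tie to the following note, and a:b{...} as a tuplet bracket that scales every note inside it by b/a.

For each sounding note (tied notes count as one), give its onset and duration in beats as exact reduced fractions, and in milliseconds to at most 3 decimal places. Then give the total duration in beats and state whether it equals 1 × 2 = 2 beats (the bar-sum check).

1) 0.0ms=0b +1304.348ms=3/2b
2) 1304.348ms=3/2b +434.783ms=1/2b
Σ=2b of 2 (69bpm 2/4) — PASS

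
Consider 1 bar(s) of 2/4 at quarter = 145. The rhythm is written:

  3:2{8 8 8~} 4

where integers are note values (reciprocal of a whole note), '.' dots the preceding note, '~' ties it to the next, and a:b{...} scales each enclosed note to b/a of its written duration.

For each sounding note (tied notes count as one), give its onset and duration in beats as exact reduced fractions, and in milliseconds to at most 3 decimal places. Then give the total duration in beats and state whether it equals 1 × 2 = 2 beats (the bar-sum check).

1) 0.0ms=0b +137.931ms=1/3b
2) 137.931ms=1/3b +137.931ms=1/3b
3) 275.862ms=2/3b +551.724ms=4/3b
Σ=2b of 2 (145bpm 2/4) — PASS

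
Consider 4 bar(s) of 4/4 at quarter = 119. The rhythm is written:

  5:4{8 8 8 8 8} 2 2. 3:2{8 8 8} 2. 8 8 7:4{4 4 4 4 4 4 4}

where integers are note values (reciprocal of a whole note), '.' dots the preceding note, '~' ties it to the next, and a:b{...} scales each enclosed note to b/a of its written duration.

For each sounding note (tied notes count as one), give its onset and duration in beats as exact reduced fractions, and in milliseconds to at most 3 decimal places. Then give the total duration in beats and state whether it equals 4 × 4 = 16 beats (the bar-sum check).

1) 0.0ms=0b +201.681ms=2/5b
2) 201.681ms=2/5b +201.681ms=2/5b
3) 403.361ms=4/5b +201.681ms=2/5b
4) 605.042ms=6/5b +201.681ms=2/5b
5) 806.723ms=8/5b +201.681ms=2/5b
6) 1008.403ms=2b +1008.403ms=2b
7) 2016.807ms=4b +1512.605ms=3b
8) 3529.412ms=7b +168.067ms=1/3b
9) 3697.479ms=22/3b +168.067ms=1/3b
10) 3865.546ms=23/3b +168.067ms=1/3b
11) 4033.613ms=8b +1512.605ms=3b
12) 5546.218ms=11b +252.101ms=1/2b
13) 5798.319ms=23/2b +252.101ms=1/2b
14) 6050.42ms=12b +288.115ms=4/7b
15) 6338.535ms=88/7b +288.115ms=4/7b
16) 6626.651ms=92/7b +288.115ms=4/7b
17) 6914.766ms=96/7b +288.115ms=4/7b
18) 7202.881ms=100/7b +288.115ms=4/7b
19) 7490.996ms=104/7b +288.115ms=4/7b
20) 7779.112ms=108/7b +288.115ms=4/7b
Σ=16b of 16 (119bpm 4/4) — PASS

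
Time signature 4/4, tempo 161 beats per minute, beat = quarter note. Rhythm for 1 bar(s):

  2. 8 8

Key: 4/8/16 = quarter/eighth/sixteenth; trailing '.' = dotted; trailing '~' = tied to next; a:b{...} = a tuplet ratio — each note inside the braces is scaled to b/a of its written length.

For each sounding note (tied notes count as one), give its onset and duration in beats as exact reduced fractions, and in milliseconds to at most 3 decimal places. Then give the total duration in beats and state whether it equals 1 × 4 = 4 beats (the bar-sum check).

1) 0.0ms=0b +1118.012ms=3b
2) 1118.012ms=3b +186.335ms=1/2b
3) 1304.348ms=7/2b +186.335ms=1/2b
Σ=4b of 4 (161bpm 4/4) — PASS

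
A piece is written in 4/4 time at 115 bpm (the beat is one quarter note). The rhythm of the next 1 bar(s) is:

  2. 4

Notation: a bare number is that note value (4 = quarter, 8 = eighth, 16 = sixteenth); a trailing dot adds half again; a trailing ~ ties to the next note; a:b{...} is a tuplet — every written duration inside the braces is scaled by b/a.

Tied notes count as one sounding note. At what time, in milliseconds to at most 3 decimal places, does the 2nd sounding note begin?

1. 0.0ms @ 0 + 1565.217ms (3)
2. 1565.217ms @ 3 + 521.739ms (1)

note 2 onset = 3b = 1565.217ms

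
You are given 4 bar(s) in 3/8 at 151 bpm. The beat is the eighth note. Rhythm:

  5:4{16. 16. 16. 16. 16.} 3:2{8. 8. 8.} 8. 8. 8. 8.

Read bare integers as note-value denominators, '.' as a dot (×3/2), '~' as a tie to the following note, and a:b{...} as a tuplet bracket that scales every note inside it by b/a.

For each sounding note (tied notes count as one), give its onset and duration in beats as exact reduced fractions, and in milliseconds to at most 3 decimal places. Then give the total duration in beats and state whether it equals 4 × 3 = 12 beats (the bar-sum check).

1) 0.0ms=0b +238.411ms=3/5b
2) 238.411ms=3/5b +238.411ms=3/5b
3) 476.821ms=6/5b +238.411ms=3/5b
4) 715.232ms=9/5b +238.411ms=3/5b
5) 953.642ms=12/5b +238.411ms=3/5b
6) 1192.053ms=3b +397.351ms=1b
7) 1589.404ms=4b +397.351ms=1b
8) 1986.755ms=5b +397.351ms=1b
9) 2384.106ms=6b +596.026ms=3/2b
10) 2980.132ms=15/2b +596.026ms=3/2b
11) 3576.159ms=9b +596.026ms=3/2b
12) 4172.185ms=21/2b +596.026ms=3/2b
Σ=12b of 12 (151bpm 3/8) — PASS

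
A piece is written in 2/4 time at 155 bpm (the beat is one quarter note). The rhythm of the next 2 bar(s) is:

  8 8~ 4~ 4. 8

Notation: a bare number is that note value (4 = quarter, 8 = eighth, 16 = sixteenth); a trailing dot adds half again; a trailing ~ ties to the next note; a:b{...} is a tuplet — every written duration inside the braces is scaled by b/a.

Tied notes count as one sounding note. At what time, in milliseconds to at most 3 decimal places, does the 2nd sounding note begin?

1. 0.0ms @ 0 + 193.548ms (1/2)
2. 193.548ms @ 1/2 + 1161.29ms (3)
3. 1354.839ms @ 7/2 + 193.548ms (1/2)

note 2 onset = 1/2b = 193.548ms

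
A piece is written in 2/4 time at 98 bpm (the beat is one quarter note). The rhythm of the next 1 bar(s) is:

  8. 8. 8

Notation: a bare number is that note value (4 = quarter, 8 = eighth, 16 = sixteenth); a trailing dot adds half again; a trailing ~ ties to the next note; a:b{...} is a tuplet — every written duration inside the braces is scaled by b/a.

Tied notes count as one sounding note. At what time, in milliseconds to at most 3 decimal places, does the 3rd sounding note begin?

note 3 onset = 3/2b = 918.367ms

1. 0.0ms @ 0 + 459.184ms (3/4)
2. 459.184ms @ 3/4 + 459.184ms (3/4)
3. 918.367ms @ 3/2 + 306.122ms (1/2)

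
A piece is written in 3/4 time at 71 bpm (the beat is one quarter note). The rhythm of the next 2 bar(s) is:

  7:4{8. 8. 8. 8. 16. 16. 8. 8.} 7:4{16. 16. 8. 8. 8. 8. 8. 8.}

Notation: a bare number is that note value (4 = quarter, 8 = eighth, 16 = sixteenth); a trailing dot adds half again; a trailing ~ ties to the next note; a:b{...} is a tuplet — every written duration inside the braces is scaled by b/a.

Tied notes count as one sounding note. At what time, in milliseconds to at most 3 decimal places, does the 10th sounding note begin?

note 10 onset = 45/14b = 2716.298ms

1. 0.0ms @ 0 + 362.173ms (3/7)
2. 362.173ms @ 3/7 + 362.173ms (3/7)
3. 724.346ms @ 6/7 + 362.173ms (3/7)
4. 1086.519ms @ 9/7 + 362.173ms (3/7)
5. 1448.692ms @ 12/7 + 181.087ms (3/14)
6. 1629.779ms @ 27/14 + 181.087ms (3/14)
7. 1810.865ms @ 15/7 + 362.173ms (3/7)
8. 2173.038ms @ 18/7 + 362.173ms (3/7)
9. 2535.211ms @ 3 + 181.087ms (3/14)
10. 2716.298ms @ 45/14 + 181.087ms (3/14)
11. 2897.384ms @ 24/7 + 362.173ms (3/7)
12. 3259.557ms @ 27/7 + 362.173ms (3/7)
13. 3621.73ms @ 30/7 + 362.173ms (3/7)
14. 3983.903ms @ 33/7 + 362.173ms (3/7)
15. 4346.076ms @ 36/7 + 362.173ms (3/7)
16. 4708.249ms @ 39/7 + 362.173ms (3/7)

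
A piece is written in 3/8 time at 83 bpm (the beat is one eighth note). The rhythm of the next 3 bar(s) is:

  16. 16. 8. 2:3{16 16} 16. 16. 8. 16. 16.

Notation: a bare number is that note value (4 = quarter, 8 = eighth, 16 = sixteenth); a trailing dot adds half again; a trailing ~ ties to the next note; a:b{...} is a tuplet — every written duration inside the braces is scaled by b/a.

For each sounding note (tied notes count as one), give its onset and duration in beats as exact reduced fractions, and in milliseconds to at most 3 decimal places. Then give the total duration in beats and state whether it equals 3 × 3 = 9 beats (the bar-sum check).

1) 0.0ms=0b +542.169ms=3/4b
2) 542.169ms=3/4b +542.169ms=3/4b
3) 1084.337ms=3/2b +1084.337ms=3/2b
4) 2168.675ms=3b +542.169ms=3/4b
5) 2710.843ms=15/4b +542.169ms=3/4b
6) 3253.012ms=9/2b +542.169ms=3/4b
7) 3795.181ms=21/4b +542.169ms=3/4b
8) 4337.349ms=6b +1084.337ms=3/2b
9) 5421.687ms=15/2b +542.169ms=3/4b
10) 5963.855ms=33/4b +542.169ms=3/4b
Σ=9b of 9 (83bpm 3/8) — PASS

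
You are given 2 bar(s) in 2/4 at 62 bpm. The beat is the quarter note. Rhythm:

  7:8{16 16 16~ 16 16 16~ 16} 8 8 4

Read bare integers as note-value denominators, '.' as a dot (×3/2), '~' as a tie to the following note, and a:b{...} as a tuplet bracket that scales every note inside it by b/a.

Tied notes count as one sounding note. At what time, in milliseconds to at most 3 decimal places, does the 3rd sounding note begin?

1. 0.0ms @ 0 + 276.498ms (2/7)
2. 276.498ms @ 2/7 + 276.498ms (2/7)
3. 552.995ms @ 4/7 + 552.995ms (4/7)
4. 1105.991ms @ 8/7 + 276.498ms (2/7)
5. 1382.488ms @ 10/7 + 552.995ms (4/7)
6. 1935.484ms @ 2 + 483.871ms (1/2)
7. 2419.355ms @ 5/2 + 483.871ms (1/2)
8. 2903.226ms @ 3 + 967.742ms (1)

note 3 onset = 4/7b = 552.995ms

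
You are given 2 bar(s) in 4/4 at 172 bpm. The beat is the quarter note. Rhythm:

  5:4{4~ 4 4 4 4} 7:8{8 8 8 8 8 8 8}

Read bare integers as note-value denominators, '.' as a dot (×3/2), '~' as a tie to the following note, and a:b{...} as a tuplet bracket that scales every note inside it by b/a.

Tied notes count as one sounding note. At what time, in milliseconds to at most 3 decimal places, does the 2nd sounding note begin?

note 2 onset = 8/5b = 558.14ms

1. 0.0ms @ 0 + 558.14ms (8/5)
2. 558.14ms @ 8/5 + 279.07ms (4/5)
3. 837.209ms @ 12/5 + 279.07ms (4/5)
4. 1116.279ms @ 16/5 + 279.07ms (4/5)
5. 1395.349ms @ 4 + 199.336ms (4/7)
6. 1594.684ms @ 32/7 + 199.336ms (4/7)
7. 1794.02ms @ 36/7 + 199.336ms (4/7)
8. 1993.355ms @ 40/7 + 199.336ms (4/7)
9. 2192.691ms @ 44/7 + 199.336ms (4/7)
10. 2392.027ms @ 48/7 + 199.336ms (4/7)
11. 2591.362ms @ 52/7 + 199.336ms (4/7)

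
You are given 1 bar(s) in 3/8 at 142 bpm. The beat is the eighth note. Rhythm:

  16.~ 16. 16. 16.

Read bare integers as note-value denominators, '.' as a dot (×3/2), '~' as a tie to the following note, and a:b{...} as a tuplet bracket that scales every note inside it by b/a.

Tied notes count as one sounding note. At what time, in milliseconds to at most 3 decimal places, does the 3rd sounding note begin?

note 3 onset = 9/4b = 950.704ms

1. 0.0ms @ 0 + 633.803ms (3/2)
2. 633.803ms @ 3/2 + 316.901ms (3/4)
3. 950.704ms @ 9/4 + 316.901ms (3/4)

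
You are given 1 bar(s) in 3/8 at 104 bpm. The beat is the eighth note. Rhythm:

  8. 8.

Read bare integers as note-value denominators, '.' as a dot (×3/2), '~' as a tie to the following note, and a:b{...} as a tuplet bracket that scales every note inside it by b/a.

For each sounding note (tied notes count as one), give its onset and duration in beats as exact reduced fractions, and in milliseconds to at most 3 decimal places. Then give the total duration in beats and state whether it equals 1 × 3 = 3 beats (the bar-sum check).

1) 0.0ms=0b +865.385ms=3/2b
2) 865.385ms=3/2b +865.385ms=3/2b
Σ=3b of 3 (104bpm 3/8) — PASS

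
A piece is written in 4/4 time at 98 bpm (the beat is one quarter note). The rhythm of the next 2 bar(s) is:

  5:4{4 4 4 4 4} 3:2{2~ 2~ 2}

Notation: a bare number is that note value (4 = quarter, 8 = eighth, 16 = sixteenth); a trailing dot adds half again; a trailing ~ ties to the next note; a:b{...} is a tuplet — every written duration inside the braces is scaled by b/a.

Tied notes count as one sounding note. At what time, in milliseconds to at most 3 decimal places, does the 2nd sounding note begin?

note 2 onset = 4/5b = 489.796ms

1. 0.0ms @ 0 + 489.796ms (4/5)
2. 489.796ms @ 4/5 + 489.796ms (4/5)
3. 979.592ms @ 8/5 + 489.796ms (4/5)
4. 1469.388ms @ 12/5 + 489.796ms (4/5)
5. 1959.184ms @ 16/5 + 489.796ms (4/5)
6. 2448.98ms @ 4 + 2448.98ms (4)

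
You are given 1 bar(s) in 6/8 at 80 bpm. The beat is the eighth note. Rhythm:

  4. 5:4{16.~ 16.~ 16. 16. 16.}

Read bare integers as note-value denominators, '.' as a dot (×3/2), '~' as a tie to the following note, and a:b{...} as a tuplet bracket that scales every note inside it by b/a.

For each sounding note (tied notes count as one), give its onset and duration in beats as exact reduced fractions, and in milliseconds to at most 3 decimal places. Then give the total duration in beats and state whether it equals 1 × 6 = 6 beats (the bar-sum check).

1) 0.0ms=0b +2250.0ms=3b
2) 2250.0ms=3b +1350.0ms=9/5b
3) 3600.0ms=24/5b +450.0ms=3/5b
4) 4050.0ms=27/5b +450.0ms=3/5b
Σ=6b of 6 (80bpm 6/8) — PASS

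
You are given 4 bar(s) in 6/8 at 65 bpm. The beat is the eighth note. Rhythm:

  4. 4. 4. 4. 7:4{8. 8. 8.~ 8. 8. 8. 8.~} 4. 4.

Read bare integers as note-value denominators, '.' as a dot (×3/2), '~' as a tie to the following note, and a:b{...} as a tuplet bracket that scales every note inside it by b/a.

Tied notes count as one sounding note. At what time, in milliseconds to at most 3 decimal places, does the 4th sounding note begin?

1. 0.0ms @ 0 + 2769.231ms (3)
2. 2769.231ms @ 3 + 2769.231ms (3)
3. 5538.462ms @ 6 + 2769.231ms (3)
4. 8307.692ms @ 9 + 2769.231ms (3)
5. 11076.923ms @ 12 + 791.209ms (6/7)
6. 11868.132ms @ 90/7 + 791.209ms (6/7)
7. 12659.341ms @ 96/7 + 1582.418ms (12/7)
8. 14241.758ms @ 108/7 + 791.209ms (6/7)
9. 15032.967ms @ 114/7 + 791.209ms (6/7)
10. 15824.176ms @ 120/7 + 3560.44ms (27/7)
11. 19384.615ms @ 21 + 2769.231ms (3)

note 4 onset = 9b = 8307.692ms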